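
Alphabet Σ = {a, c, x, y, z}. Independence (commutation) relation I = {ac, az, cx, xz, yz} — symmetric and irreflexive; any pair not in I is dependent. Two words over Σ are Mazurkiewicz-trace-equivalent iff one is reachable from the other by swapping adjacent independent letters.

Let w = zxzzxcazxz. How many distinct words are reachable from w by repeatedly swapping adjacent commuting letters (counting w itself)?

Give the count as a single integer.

0(z) covers ∅
1(x) covers ∅
2(z) covers 0:z
3(z) covers 2:z
4(x) covers 1:x
5(c) covers 3:z
6(a) covers 4:x
7(z) covers 5:c
8(x) covers 6:a
9(z) covers 7:z
floor of heap: 0:z, 1:x
completions by unplaced set U, small U first (add the entries for U minus each lowest piece of U):
  |U|=1: {8}:1  {9}:1
  |U|=2: {6,8}:1  {7,9}:1  {8,9}:2
  |U|=3: {4,6,8}:1  {5,7,9}:1  {6,8,9}:3  {7,8,9}:3
  |U|=4: {1,4,6,8}:1  {3,5,7,9}:1  {4,6,8,9}:4  {5,7,8,9}:4  {6,7,8,9}:6
  |U|=5: {1,4,6,8,9}:5  {2,3,5,7,9}:1  {3,5,7,8,9}:5  {4,6,7,8,9}:10  {5,6,7,8,9}:10
  |U|=6: {0,2,3,5,7,9}:1  {1,4,6,7,8,9}:15  {2,3,5,7,8,9}:6  {3,5,6,7,8,9}:15  {4,5,6,7,8,9}:20
  |U|=7: {0,2,3,5,7,8,9}:7  {1,4,5,6,7,8,9}:35  {2,3,5,6,7,8,9}:21  {3,4,5,6,7,8,9}:35
  |U|=8: {0,2,3,5,6,7,8,9}:28  {1,3,4,5,6,7,8,9}:70  {2,3,4,5,6,7,8,9}:56
  start at 0(z): 126
  start at 1(x): 84
sum over floor = 210

210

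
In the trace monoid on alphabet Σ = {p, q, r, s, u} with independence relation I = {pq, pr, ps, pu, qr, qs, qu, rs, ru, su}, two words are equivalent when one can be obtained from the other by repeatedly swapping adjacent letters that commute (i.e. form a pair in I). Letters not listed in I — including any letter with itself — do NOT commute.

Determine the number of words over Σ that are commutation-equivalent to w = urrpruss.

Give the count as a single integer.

1680

#0=u has no predecessor
#1=r has no predecessor
#2=r depends on [1:r]
#3=p has no predecessor
#4=r depends on [2:r]
#5=u depends on [0:u]
#6=s has no predecessor
#7=s depends on [6:s]
sources: [0:u, 1:r, 3:p, 6:s]
N(rest) = Σ N(rest − s) over sources s of rest; N(one piece) = 1:
  size 1 → [3]=1  [4]=1  [5]=1  [7]=1
  size 2 → [0,5]=1  [2,4]=1  [3,4]=2  [3,5]=2  [3,7]=2  [4,5]=2  [4,7]=2  [5,7]=2  [6,7]=1
  size 3 → [0,3,5]=3  [0,4,5]=3  [0,5,7]=3  [1,2,4]=1  [2,3,4]=3  [2,4,5]=3  [2,4,7]=3  [3,4,5]=6  [3,4,7]=6  [3,5,7]=6  [3,6,7]=3  [4,5,7]=6  [4,6,7]=3  [5,6,7]=3
  size 4 → [0,2,4,5]=6  [0,3,4,5]=12  [0,3,5,7]=12  [0,4,5,7]=12  [0,5,6,7]=6  [1,2,3,4]=4  [1,2,4,5]=4  [1,2,4,7]=4  [2,3,4,5]=12  [2,3,4,7]=12  [2,4,5,7]=12  [2,4,6,7]=6  [3,4,5,7]=24  [3,4,6,7]=12  [3,5,6,7]=12  [4,5,6,7]=12
  size 5 → [0,1,2,4,5]=10  [0,2,3,4,5]=30  [0,2,4,5,7]=30  [0,3,4,5,7]=60  [0,3,5,6,7]=30  [0,4,5,6,7]=30  [1,2,3,4,5]=20  [1,2,3,4,7]=20  [1,2,4,5,7]=20  [1,2,4,6,7]=10  [2,3,4,5,7]=60  [2,3,4,6,7]=30  [2,4,5,6,7]=30  [3,4,5,6,7]=60
  size 6 → [0,1,2,3,4,5]=60  [0,1,2,4,5,7]=60  [0,2,3,4,5,7]=180  [0,2,4,5,6,7]=90  [0,3,4,5,6,7]=180  [1,2,3,4,5,7]=120  [1,2,3,4,6,7]=60  [1,2,4,5,6,7]=60  [2,3,4,5,6,7]=180
  first=0(u) contributes 420
  first=1(r) contributes 630
  first=3(p) contributes 210
  first=6(s) contributes 420
|[w]| = 1680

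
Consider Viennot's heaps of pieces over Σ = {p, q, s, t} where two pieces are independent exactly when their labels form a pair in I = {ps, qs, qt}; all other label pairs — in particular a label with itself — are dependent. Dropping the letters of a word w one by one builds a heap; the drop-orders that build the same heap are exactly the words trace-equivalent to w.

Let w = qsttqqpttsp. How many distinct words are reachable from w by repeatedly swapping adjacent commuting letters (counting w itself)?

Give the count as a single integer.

40

piece 0:q — minimal
piece 1:s — minimal
piece 2:t rests on {1:s}
piece 3:t rests on {2:t}
piece 4:q rests on {0:q}
piece 5:q rests on {4:q}
piece 6:p rests on {3:t, 5:q}
piece 7:t rests on {6:p}
piece 8:t rests on {7:t}
piece 9:s rests on {8:t}
piece 10:p rests on {8:t}
minimal pieces: {0:q, 1:s}
ways to finish when only these pieces remain (= sum over removing one remaining piece with nothing left below it):
  1 left: {9}→1  {10}→1
  2 left: {9,10}→2
  3 left: {8,9,10}→2
  4 left: {7,8,9,10}→2
  5 left: {6,7,8,9,10}→2
  6 left: {3,6,7,8,9,10}→2  {5,6,7,8,9,10}→2
  7 left: {2,3,6,7,8,9,10}→2  {3,5,6,7,8,9,10}→4  {4,5,6,7,8,9,10}→2
  8 left: {0,4,5,6,7,8,9,10}→2  {1,2,3,6,7,8,9,10}→2  {2,3,5,6,7,8,9,10}→6  {3,4,5,6,7,8,9,10}→6
  9 left: {0,3,4,5,6,7,8,9,10}→8  {1,2,3,5,6,7,8,9,10}→8  {2,3,4,5,6,7,8,9,10}→12
  placing 0:q first → 20 extensions
  placing 1:s first → 20 extensions
total linear extensions = 40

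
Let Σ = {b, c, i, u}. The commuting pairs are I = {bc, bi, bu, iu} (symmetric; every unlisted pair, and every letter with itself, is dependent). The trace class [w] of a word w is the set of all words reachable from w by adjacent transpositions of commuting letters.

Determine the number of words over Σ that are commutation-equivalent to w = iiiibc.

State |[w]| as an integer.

0(i) covers ∅
1(i) covers 0:i
2(i) covers 1:i
3(i) covers 2:i
4(b) covers ∅
5(c) covers 3:i
floor of heap: 0:i, 4:b
completions by unplaced set U, small U first (add the entries for U minus each lowest piece of U):
  |U|=1: {4}:1  {5}:1
  |U|=2: {3,5}:1  {4,5}:2
  |U|=3: {2,3,5}:1  {3,4,5}:3
  |U|=4: {1,2,3,5}:1  {2,3,4,5}:4
  start at 0(i): 5
  start at 4(b): 1
sum over floor = 6

6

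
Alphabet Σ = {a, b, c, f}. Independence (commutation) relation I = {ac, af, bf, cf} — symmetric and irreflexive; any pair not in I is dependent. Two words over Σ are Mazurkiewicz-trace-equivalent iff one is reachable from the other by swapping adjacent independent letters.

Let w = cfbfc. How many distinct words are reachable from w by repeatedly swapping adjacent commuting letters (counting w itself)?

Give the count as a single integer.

10

#0=c has no predecessor
#1=f has no predecessor
#2=b depends on [0:c]
#3=f depends on [1:f]
#4=c depends on [2:b]
sources: [0:c, 1:f]
N(rest) = Σ N(rest − s) over sources s of rest; N(one piece) = 1:
  size 1 → [3]=1  [4]=1
  size 2 → [1,3]=1  [2,4]=1  [3,4]=2
  size 3 → [0,2,4]=1  [1,3,4]=3  [2,3,4]=3
  first=0(c) contributes 6
  first=1(f) contributes 4
|[w]| = 10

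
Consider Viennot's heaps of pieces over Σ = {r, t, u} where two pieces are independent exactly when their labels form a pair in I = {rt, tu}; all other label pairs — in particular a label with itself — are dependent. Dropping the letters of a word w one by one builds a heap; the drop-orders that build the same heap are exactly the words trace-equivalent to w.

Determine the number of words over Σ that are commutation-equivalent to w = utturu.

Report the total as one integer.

piece 0:u — minimal
piece 1:t — minimal
piece 2:t rests on {1:t}
piece 3:u rests on {0:u}
piece 4:r rests on {3:u}
piece 5:u rests on {4:r}
minimal pieces: {0:u, 1:t}
ways to finish when only these pieces remain (= sum over removing one remaining piece with nothing left below it):
  1 left: {2}→1  {5}→1
  2 left: {1,2}→1  {2,5}→2  {4,5}→1
  3 left: {1,2,5}→3  {2,4,5}→3  {3,4,5}→1
  4 left: {0,3,4,5}→1  {1,2,4,5}→6  {2,3,4,5}→4
  placing 0:u first → 10 extensions
  placing 1:t first → 5 extensions
total linear extensions = 15

15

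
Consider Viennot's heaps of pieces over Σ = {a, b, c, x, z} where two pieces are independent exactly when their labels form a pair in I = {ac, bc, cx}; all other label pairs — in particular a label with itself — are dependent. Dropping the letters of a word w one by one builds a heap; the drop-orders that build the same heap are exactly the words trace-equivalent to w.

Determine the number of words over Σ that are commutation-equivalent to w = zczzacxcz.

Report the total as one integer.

#0=z has no predecessor
#1=c depends on [0:z]
#2=z depends on [1:c]
#3=z depends on [2:z]
#4=a depends on [3:z]
#5=c depends on [3:z]
#6=x depends on [4:a]
#7=c depends on [5:c]
#8=z depends on [6:x, 7:c]
sources: [0:z]
N(rest) = Σ N(rest − s) over sources s of rest; N(one piece) = 1:
  size 1 → [8]=1
  size 2 → [6,8]=1  [7,8]=1
  size 3 → [4,6,8]=1  [5,7,8]=1  [6,7,8]=2
  size 4 → [4,6,7,8]=3  [5,6,7,8]=3
  size 5 → [4,5,6,7,8]=6
  size 6 → [3,4,5,6,7,8]=6
  size 7 → [2,3,4,5,6,7,8]=6
  first=0(z) contributes 6

6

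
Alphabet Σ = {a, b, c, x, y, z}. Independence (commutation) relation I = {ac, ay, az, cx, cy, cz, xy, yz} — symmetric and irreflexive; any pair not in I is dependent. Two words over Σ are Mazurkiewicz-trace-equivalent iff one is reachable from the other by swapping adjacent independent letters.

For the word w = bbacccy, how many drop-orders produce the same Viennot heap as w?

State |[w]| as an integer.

20

#0=b has no predecessor
#1=b depends on [0:b]
#2=a depends on [1:b]
#3=c depends on [1:b]
#4=c depends on [3:c]
#5=c depends on [4:c]
#6=y depends on [1:b]
sources: [0:b]
N(rest) = Σ N(rest − s) over sources s of rest; N(one piece) = 1:
  size 1 → [2]=1  [5]=1  [6]=1
  size 2 → [2,5]=2  [2,6]=2  [4,5]=1  [5,6]=2
  size 3 → [2,4,5]=3  [2,5,6]=6  [3,4,5]=1  [4,5,6]=3
  size 4 → [2,3,4,5]=4  [2,4,5,6]=12  [3,4,5,6]=4
  size 5 → [2,3,4,5,6]=20
  first=0(b) contributes 20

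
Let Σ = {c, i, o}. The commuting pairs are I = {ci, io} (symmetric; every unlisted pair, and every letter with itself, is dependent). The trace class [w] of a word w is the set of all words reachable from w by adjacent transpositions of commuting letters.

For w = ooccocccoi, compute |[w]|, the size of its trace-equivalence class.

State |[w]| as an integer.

10

drop 0:o onto floor
drop 1:o onto {0:o}
drop 2:c onto {1:o}
drop 3:c onto {2:c}
drop 4:o onto {3:c}
drop 5:c onto {4:o}
drop 6:c onto {5:c}
drop 7:c onto {6:c}
drop 8:o onto {7:c}
drop 9:i onto floor
ground layer = {0:o, 9:i}
drop-orders for the pieces not yet dropped (sum over which currently-grounded one goes next):
  1 to go: {8} 1  {9} 1
  2 to go: {7,8} 1  {8,9} 2
  3 to go: {6,7,8} 1  {7,8,9} 3
  4 to go: {5,6,7,8} 1  {6,7,8,9} 4
  5 to go: {4,5,6,7,8} 1  {5,6,7,8,9} 5
  6 to go: {3,4,5,6,7,8} 1  {4,5,6,7,8,9} 6
  7 to go: {2,3,4,5,6,7,8} 1  {3,4,5,6,7,8,9} 7
  8 to go: {1,2,3,4,5,6,7,8} 1  {2,3,4,5,6,7,8,9} 8
  if 0:o drops first: 9 orders
  if 9:i drops first: 1 orders
heap linearizations: 10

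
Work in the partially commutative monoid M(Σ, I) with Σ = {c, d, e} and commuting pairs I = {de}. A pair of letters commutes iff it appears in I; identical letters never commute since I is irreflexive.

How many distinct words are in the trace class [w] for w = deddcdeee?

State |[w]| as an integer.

16

piece 0:d — minimal
piece 1:e — minimal
piece 2:d rests on {0:d}
piece 3:d rests on {2:d}
piece 4:c rests on {1:e, 3:d}
piece 5:d rests on {4:c}
piece 6:e rests on {4:c}
piece 7:e rests on {6:e}
piece 8:e rests on {7:e}
minimal pieces: {0:d, 1:e}
ways to finish when only these pieces remain (= sum over removing one remaining piece with nothing left below it):
  1 left: {5}→1  {8}→1
  2 left: {5,8}→2  {7,8}→1
  3 left: {5,7,8}→3  {6,7,8}→1
  4 left: {5,6,7,8}→4
  5 left: {4,5,6,7,8}→4
  6 left: {1,4,5,6,7,8}→4  {3,4,5,6,7,8}→4
  7 left: {1,3,4,5,6,7,8}→8  {2,3,4,5,6,7,8}→4
  placing 0:d first → 12 extensions
  placing 1:e first → 4 extensions
total linear extensions = 16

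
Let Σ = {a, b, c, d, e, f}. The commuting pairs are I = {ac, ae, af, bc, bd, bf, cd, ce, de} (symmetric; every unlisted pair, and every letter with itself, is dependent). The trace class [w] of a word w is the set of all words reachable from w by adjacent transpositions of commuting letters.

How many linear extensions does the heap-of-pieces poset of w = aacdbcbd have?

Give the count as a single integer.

168

#0=a has no predecessor
#1=a depends on [0:a]
#2=c has no predecessor
#3=d depends on [1:a]
#4=b depends on [1:a]
#5=c depends on [2:c]
#6=b depends on [4:b]
#7=d depends on [3:d]
sources: [0:a, 2:c]
N(rest) = Σ N(rest − s) over sources s of rest; N(one piece) = 1:
  size 1 → [5]=1  [6]=1  [7]=1
  size 2 → [2,5]=1  [3,7]=1  [4,6]=1  [5,6]=2  [5,7]=2  [6,7]=2
  size 3 → [2,5,6]=3  [2,5,7]=3  [3,5,7]=3  [3,6,7]=3  [4,5,6]=3  [4,6,7]=3  [5,6,7]=6
  size 4 → [2,3,5,7]=6  [2,4,5,6]=6  [2,5,6,7]=12  [3,4,6,7]=6  [3,5,6,7]=12  [4,5,6,7]=12
  size 5 → [1,3,4,6,7]=6  [2,3,5,6,7]=30  [2,4,5,6,7]=30  [3,4,5,6,7]=30
  size 6 → [0,1,3,4,6,7]=6  [1,3,4,5,6,7]=36  [2,3,4,5,6,7]=90
  first=0(a) contributes 126
  first=2(c) contributes 42
|[w]| = 168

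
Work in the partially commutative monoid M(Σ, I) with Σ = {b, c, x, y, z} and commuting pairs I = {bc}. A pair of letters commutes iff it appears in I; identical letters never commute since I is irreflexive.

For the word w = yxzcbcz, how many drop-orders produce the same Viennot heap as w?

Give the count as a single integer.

0(y) covers ∅
1(x) covers 0:y
2(z) covers 1:x
3(c) covers 2:z
4(b) covers 2:z
5(c) covers 3:c
6(z) covers 4:b, 5:c
floor of heap: 0:y
completions by unplaced set U, small U first (add the entries for U minus each lowest piece of U):
  |U|=1: {6}:1
  |U|=2: {4,6}:1  {5,6}:1
  |U|=3: {3,5,6}:1  {4,5,6}:2
  |U|=4: {3,4,5,6}:3
  |U|=5: {2,3,4,5,6}:3
  start at 0(y): 3

3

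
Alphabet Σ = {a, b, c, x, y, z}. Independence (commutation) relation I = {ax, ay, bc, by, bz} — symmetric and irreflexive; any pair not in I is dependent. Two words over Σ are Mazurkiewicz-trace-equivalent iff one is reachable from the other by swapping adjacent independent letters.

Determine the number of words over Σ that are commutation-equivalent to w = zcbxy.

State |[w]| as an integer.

0(z) covers ∅
1(c) covers 0:z
2(b) covers ∅
3(x) covers 1:c, 2:b
4(y) covers 3:x
floor of heap: 0:z, 2:b
completions by unplaced set U, small U first (add the entries for U minus each lowest piece of U):
  |U|=1: {4}:1
  |U|=2: {3,4}:1
  |U|=3: {1,3,4}:1  {2,3,4}:1
  start at 0(z): 2
  start at 2(b): 1
sum over floor = 3

3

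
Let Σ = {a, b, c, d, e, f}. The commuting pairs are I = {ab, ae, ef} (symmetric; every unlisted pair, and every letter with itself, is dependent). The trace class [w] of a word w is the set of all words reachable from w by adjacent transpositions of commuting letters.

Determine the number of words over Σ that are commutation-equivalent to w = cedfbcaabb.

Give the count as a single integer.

6

0(c) covers ∅
1(e) covers 0:c
2(d) covers 1:e
3(f) covers 2:d
4(b) covers 3:f
5(c) covers 4:b
6(a) covers 5:c
7(a) covers 6:a
8(b) covers 5:c
9(b) covers 8:b
floor of heap: 0:c
completions by unplaced set U, small U first (add the entries for U minus each lowest piece of U):
  |U|=1: {7}:1  {9}:1
  |U|=2: {6,7}:1  {7,9}:2  {8,9}:1
  |U|=3: {6,7,9}:3  {7,8,9}:3
  |U|=4: {6,7,8,9}:6
  |U|=5: {5,6,7,8,9}:6
  |U|=6: {4,5,6,7,8,9}:6
  |U|=7: {3,4,5,6,7,8,9}:6
  |U|=8: {2,3,4,5,6,7,8,9}:6
  start at 0(c): 6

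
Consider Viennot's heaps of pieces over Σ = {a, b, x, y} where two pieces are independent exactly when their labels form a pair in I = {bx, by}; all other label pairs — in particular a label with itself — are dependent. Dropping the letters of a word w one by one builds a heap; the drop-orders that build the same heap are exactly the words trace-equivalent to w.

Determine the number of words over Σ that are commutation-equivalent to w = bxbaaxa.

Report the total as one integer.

3

0(b) covers ∅
1(x) covers ∅
2(b) covers 0:b
3(a) covers 1:x, 2:b
4(a) covers 3:a
5(x) covers 4:a
6(a) covers 5:x
floor of heap: 0:b, 1:x
completions by unplaced set U, small U first (add the entries for U minus each lowest piece of U):
  |U|=1: {6}:1
  |U|=2: {5,6}:1
  |U|=3: {4,5,6}:1
  |U|=4: {3,4,5,6}:1
  |U|=5: {1,3,4,5,6}:1  {2,3,4,5,6}:1
  start at 0(b): 2
  start at 1(x): 1
sum over floor = 3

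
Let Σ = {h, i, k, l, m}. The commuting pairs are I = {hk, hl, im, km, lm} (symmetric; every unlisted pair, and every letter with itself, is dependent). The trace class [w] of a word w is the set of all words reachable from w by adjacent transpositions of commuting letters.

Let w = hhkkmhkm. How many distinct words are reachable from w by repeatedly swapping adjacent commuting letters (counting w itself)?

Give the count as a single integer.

#0=h has no predecessor
#1=h depends on [0:h]
#2=k has no predecessor
#3=k depends on [2:k]
#4=m depends on [1:h]
#5=h depends on [4:m]
#6=k depends on [3:k]
#7=m depends on [5:h]
sources: [0:h, 2:k]
N(rest) = Σ N(rest − s) over sources s of rest; N(one piece) = 1:
  size 1 → [6]=1  [7]=1
  size 2 → [3,6]=1  [5,7]=1  [6,7]=2
  size 3 → [2,3,6]=1  [3,6,7]=3  [4,5,7]=1  [5,6,7]=3
  size 4 → [1,4,5,7]=1  [2,3,6,7]=4  [3,5,6,7]=6  [4,5,6,7]=4
  size 5 → [0,1,4,5,7]=1  [1,4,5,6,7]=5  [2,3,5,6,7]=10  [3,4,5,6,7]=10
  size 6 → [0,1,4,5,6,7]=6  [1,3,4,5,6,7]=15  [2,3,4,5,6,7]=20
  first=0(h) contributes 35
  first=2(k) contributes 21
|[w]| = 56

56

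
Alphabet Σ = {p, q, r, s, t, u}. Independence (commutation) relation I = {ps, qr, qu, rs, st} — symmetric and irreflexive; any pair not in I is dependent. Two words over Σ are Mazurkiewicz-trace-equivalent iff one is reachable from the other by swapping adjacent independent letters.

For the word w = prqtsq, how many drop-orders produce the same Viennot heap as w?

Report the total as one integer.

0(p) covers ∅
1(r) covers 0:p
2(q) covers 0:p
3(t) covers 1:r, 2:q
4(s) covers 2:q
5(q) covers 3:t, 4:s
floor of heap: 0:p
completions by unplaced set U, small U first (add the entries for U minus each lowest piece of U):
  |U|=1: {5}:1
  |U|=2: {3,5}:1  {4,5}:1
  |U|=3: {1,3,5}:1  {3,4,5}:2
  |U|=4: {1,3,4,5}:3  {2,3,4,5}:2
  start at 0(p): 5

5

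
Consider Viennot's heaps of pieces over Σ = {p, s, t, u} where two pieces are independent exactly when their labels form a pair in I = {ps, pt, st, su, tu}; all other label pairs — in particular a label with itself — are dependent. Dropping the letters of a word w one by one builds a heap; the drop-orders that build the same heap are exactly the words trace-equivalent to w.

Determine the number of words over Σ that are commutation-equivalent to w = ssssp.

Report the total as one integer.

piece 0:s — minimal
piece 1:s rests on {0:s}
piece 2:s rests on {1:s}
piece 3:s rests on {2:s}
piece 4:p — minimal
minimal pieces: {0:s, 4:p}
ways to finish when only these pieces remain (= sum over removing one remaining piece with nothing left below it):
  1 left: {3}→1  {4}→1
  2 left: {2,3}→1  {3,4}→2
  3 left: {1,2,3}→1  {2,3,4}→3
  placing 0:s first → 4 extensions
  placing 4:p first → 1 extensions
total linear extensions = 5

5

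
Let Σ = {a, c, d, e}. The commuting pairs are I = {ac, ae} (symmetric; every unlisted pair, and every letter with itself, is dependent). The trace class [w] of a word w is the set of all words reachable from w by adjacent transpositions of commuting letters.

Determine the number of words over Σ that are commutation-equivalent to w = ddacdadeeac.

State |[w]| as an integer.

piece 0:d — minimal
piece 1:d rests on {0:d}
piece 2:a rests on {1:d}
piece 3:c rests on {1:d}
piece 4:d rests on {2:a, 3:c}
piece 5:a rests on {4:d}
piece 6:d rests on {5:a}
piece 7:e rests on {6:d}
piece 8:e rests on {7:e}
piece 9:a rests on {6:d}
piece 10:c rests on {8:e}
minimal pieces: {0:d}
ways to finish when only these pieces remain (= sum over removing one remaining piece with nothing left below it):
  1 left: {9}→1  {10}→1
  2 left: {8,10}→1  {9,10}→2
  3 left: {7,8,10}→1  {8,9,10}→3
  4 left: {7,8,9,10}→4
  5 left: {6,7,8,9,10}→4
  6 left: {5,6,7,8,9,10}→4
  7 left: {4,5,6,7,8,9,10}→4
  8 left: {2,4,5,6,7,8,9,10}→4  {3,4,5,6,7,8,9,10}→4
  9 left: {2,3,4,5,6,7,8,9,10}→8
  placing 0:d first → 8 extensions

8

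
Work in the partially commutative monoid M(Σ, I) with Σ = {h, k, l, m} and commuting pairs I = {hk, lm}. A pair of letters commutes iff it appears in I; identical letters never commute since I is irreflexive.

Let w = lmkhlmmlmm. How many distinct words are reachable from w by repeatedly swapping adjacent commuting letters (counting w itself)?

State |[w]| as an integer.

drop 0:l onto floor
drop 1:m onto floor
drop 2:k onto {0:l, 1:m}
drop 3:h onto {0:l, 1:m}
drop 4:l onto {2:k, 3:h}
drop 5:m onto {2:k, 3:h}
drop 6:m onto {5:m}
drop 7:l onto {4:l}
drop 8:m onto {6:m}
drop 9:m onto {8:m}
ground layer = {0:l, 1:m}
drop-orders for the pieces not yet dropped (sum over which currently-grounded one goes next):
  1 to go: {7} 1  {9} 1
  2 to go: {4,7} 1  {7,9} 2  {8,9} 1
  3 to go: {4,7,9} 3  {6,8,9} 1  {7,8,9} 3
  4 to go: {4,7,8,9} 6  {5,6,8,9} 1  {6,7,8,9} 4
  5 to go: {4,6,7,8,9} 10  {5,6,7,8,9} 5
  6 to go: {4,5,6,7,8,9} 15
  7 to go: {2,4,5,6,7,8,9} 15  {3,4,5,6,7,8,9} 15
  8 to go: {2,3,4,5,6,7,8,9} 30
  if 0:l drops first: 30 orders
  if 1:m drops first: 30 orders
heap linearizations: 60

60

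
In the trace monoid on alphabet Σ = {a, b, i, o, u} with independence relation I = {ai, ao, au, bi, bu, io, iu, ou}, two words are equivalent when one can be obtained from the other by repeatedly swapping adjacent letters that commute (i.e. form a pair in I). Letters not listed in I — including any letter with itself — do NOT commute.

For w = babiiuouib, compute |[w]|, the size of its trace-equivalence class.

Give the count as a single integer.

2520

piece 0:b — minimal
piece 1:a rests on {0:b}
piece 2:b rests on {1:a}
piece 3:i — minimal
piece 4:i rests on {3:i}
piece 5:u — minimal
piece 6:o rests on {2:b}
piece 7:u rests on {5:u}
piece 8:i rests on {4:i}
piece 9:b rests on {6:o}
minimal pieces: {0:b, 3:i, 5:u}
ways to finish when only these pieces remain (= sum over removing one remaining piece with nothing left below it):
  1 left: {7}→1  {8}→1  {9}→1
  2 left: {4,8}→1  {5,7}→1  {6,9}→1  {7,8}→2  {7,9}→2  {8,9}→2
  3 left: {2,6,9}→1  {3,4,8}→1  {4,7,8}→3  {4,8,9}→3  {5,7,8}→3  {5,7,9}→3  {6,7,9}→3  {6,8,9}→3  {7,8,9}→6
  4 left: {1,2,6,9}→1  {2,6,7,9}→4  {2,6,8,9}→4  {3,4,7,8}→4  {3,4,8,9}→4  {4,5,7,8}→6  {4,6,8,9}→6  {4,7,8,9}→12  {5,6,7,9}→6  {5,7,8,9}→12  {6,7,8,9}→12
  5 left: {0,1,2,6,9}→1  {1,2,6,7,9}→5  {1,2,6,8,9}→5  {2,4,6,8,9}→10  {2,5,6,7,9}→10  {2,6,7,8,9}→20  {3,4,5,7,8}→10  {3,4,6,8,9}→10  {3,4,7,8,9}→20  {4,5,7,8,9}→30  {4,6,7,8,9}→30  {5,6,7,8,9}→30
  6 left: {0,1,2,6,7,9}→6  {0,1,2,6,8,9}→6  {1,2,4,6,8,9}→15  {1,2,5,6,7,9}→15  {1,2,6,7,8,9}→30  {2,3,4,6,8,9}→20  {2,4,6,7,8,9}→60  {2,5,6,7,8,9}→60  {3,4,5,7,8,9}→60  {3,4,6,7,8,9}→60  {4,5,6,7,8,9}→90
  7 left: {0,1,2,4,6,8,9}→21  {0,1,2,5,6,7,9}→21  {0,1,2,6,7,8,9}→42  {1,2,3,4,6,8,9}→35  {1,2,4,6,7,8,9}→105  {1,2,5,6,7,8,9}→105  {2,3,4,6,7,8,9}→140  {2,4,5,6,7,8,9}→210  {3,4,5,6,7,8,9}→210
  8 left: {0,1,2,3,4,6,8,9}→56  {0,1,2,4,6,7,8,9}→168  {0,1,2,5,6,7,8,9}→168  {1,2,3,4,6,7,8,9}→280  {1,2,4,5,6,7,8,9}→420  {2,3,4,5,6,7,8,9}→560
  placing 0:b first → 1260 extensions
  placing 3:i first → 756 extensions
  placing 5:u first → 504 extensions
total linear extensions = 2520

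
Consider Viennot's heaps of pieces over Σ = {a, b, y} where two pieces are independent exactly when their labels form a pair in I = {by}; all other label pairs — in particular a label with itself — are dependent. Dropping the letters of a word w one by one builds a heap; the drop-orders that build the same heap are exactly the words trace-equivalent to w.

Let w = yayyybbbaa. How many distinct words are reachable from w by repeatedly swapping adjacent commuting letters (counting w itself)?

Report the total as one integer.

20

piece 0:y — minimal
piece 1:a rests on {0:y}
piece 2:y rests on {1:a}
piece 3:y rests on {2:y}
piece 4:y rests on {3:y}
piece 5:b rests on {1:a}
piece 6:b rests on {5:b}
piece 7:b rests on {6:b}
piece 8:a rests on {4:y, 7:b}
piece 9:a rests on {8:a}
minimal pieces: {0:y}
ways to finish when only these pieces remain (= sum over removing one remaining piece with nothing left below it):
  1 left: {9}→1
  2 left: {8,9}→1
  3 left: {4,8,9}→1  {7,8,9}→1
  4 left: {3,4,8,9}→1  {4,7,8,9}→2  {6,7,8,9}→1
  5 left: {2,3,4,8,9}→1  {3,4,7,8,9}→3  {4,6,7,8,9}→3  {5,6,7,8,9}→1
  6 left: {2,3,4,7,8,9}→4  {3,4,6,7,8,9}→6  {4,5,6,7,8,9}→4
  7 left: {2,3,4,6,7,8,9}→10  {3,4,5,6,7,8,9}→10
  8 left: {2,3,4,5,6,7,8,9}→20
  placing 0:y first → 20 extensions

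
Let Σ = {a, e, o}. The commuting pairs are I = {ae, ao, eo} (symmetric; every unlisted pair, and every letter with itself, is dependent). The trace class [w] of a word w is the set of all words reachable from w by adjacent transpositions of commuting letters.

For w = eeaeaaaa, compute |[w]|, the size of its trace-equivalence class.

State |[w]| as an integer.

#0=e has no predecessor
#1=e depends on [0:e]
#2=a has no predecessor
#3=e depends on [1:e]
#4=a depends on [2:a]
#5=a depends on [4:a]
#6=a depends on [5:a]
#7=a depends on [6:a]
sources: [0:e, 2:a]
N(rest) = Σ N(rest − s) over sources s of rest; N(one piece) = 1:
  size 1 → [3]=1  [7]=1
  size 2 → [1,3]=1  [3,7]=2  [6,7]=1
  size 3 → [0,1,3]=1  [1,3,7]=3  [3,6,7]=3  [5,6,7]=1
  size 4 → [0,1,3,7]=4  [1,3,6,7]=6  [3,5,6,7]=4  [4,5,6,7]=1
  size 5 → [0,1,3,6,7]=10  [1,3,5,6,7]=10  [2,4,5,6,7]=1  [3,4,5,6,7]=5
  size 6 → [0,1,3,5,6,7]=20  [1,3,4,5,6,7]=15  [2,3,4,5,6,7]=6
  first=0(e) contributes 21
  first=2(a) contributes 35
|[w]| = 56

56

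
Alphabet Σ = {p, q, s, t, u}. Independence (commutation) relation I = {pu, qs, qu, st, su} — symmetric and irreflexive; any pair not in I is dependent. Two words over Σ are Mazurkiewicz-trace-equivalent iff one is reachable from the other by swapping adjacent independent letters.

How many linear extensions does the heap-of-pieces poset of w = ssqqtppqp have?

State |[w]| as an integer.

0(s) covers ∅
1(s) covers 0:s
2(q) covers ∅
3(q) covers 2:q
4(t) covers 3:q
5(p) covers 1:s, 4:t
6(p) covers 5:p
7(q) covers 6:p
8(p) covers 7:q
floor of heap: 0:s, 2:q
completions by unplaced set U, small U first (add the entries for U minus each lowest piece of U):
  |U|=1: {8}:1
  |U|=2: {7,8}:1
  |U|=3: {6,7,8}:1
  |U|=4: {5,6,7,8}:1
  |U|=5: {1,5,6,7,8}:1  {4,5,6,7,8}:1
  |U|=6: {0,1,5,6,7,8}:1  {1,4,5,6,7,8}:2  {3,4,5,6,7,8}:1
  |U|=7: {0,1,4,5,6,7,8}:3  {1,3,4,5,6,7,8}:3  {2,3,4,5,6,7,8}:1
  start at 0(s): 4
  start at 2(q): 6
sum over floor = 10

10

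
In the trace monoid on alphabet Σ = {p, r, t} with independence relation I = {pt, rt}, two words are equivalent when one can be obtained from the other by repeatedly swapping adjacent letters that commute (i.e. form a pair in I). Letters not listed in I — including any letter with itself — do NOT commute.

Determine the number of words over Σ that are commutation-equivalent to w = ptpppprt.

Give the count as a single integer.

28

0(p) covers ∅
1(t) covers ∅
2(p) covers 0:p
3(p) covers 2:p
4(p) covers 3:p
5(p) covers 4:p
6(r) covers 5:p
7(t) covers 1:t
floor of heap: 0:p, 1:t
completions by unplaced set U, small U first (add the entries for U minus each lowest piece of U):
  |U|=1: {6}:1  {7}:1
  |U|=2: {1,7}:1  {5,6}:1  {6,7}:2
  |U|=3: {1,6,7}:3  {4,5,6}:1  {5,6,7}:3
  |U|=4: {1,5,6,7}:6  {3,4,5,6}:1  {4,5,6,7}:4
  |U|=5: {1,4,5,6,7}:10  {2,3,4,5,6}:1  {3,4,5,6,7}:5
  |U|=6: {0,2,3,4,5,6}:1  {1,3,4,5,6,7}:15  {2,3,4,5,6,7}:6
  start at 0(p): 21
  start at 1(t): 7
sum over floor = 28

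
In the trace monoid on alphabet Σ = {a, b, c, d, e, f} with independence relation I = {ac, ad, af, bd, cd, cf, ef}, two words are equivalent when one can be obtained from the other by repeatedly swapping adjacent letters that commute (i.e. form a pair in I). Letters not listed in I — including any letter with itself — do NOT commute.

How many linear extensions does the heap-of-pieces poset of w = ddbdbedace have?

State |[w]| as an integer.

60

drop 0:d onto floor
drop 1:d onto {0:d}
drop 2:b onto floor
drop 3:d onto {1:d}
drop 4:b onto {2:b}
drop 5:e onto {3:d, 4:b}
drop 6:d onto {5:e}
drop 7:a onto {5:e}
drop 8:c onto {5:e}
drop 9:e onto {6:d, 7:a, 8:c}
ground layer = {0:d, 2:b}
drop-orders for the pieces not yet dropped (sum over which currently-grounded one goes next):
  1 to go: {9} 1
  2 to go: {6,9} 1  {7,9} 1  {8,9} 1
  3 to go: {6,7,9} 2  {6,8,9} 2  {7,8,9} 2
  4 to go: {6,7,8,9} 6
  5 to go: {5,6,7,8,9} 6
  6 to go: {3,5,6,7,8,9} 6  {4,5,6,7,8,9} 6
  7 to go: {1,3,5,6,7,8,9} 6  {2,4,5,6,7,8,9} 6  {3,4,5,6,7,8,9} 12
  8 to go: {0,1,3,5,6,7,8,9} 6  {1,3,4,5,6,7,8,9} 18  {2,3,4,5,6,7,8,9} 18
  if 0:d drops first: 36 orders
  if 2:b drops first: 24 orders
heap linearizations: 60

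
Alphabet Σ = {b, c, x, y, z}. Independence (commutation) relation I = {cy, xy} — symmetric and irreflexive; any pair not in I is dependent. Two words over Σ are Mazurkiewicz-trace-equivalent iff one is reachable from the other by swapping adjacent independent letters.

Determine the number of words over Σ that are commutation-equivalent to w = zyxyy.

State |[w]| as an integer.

4

#0=z has no predecessor
#1=y depends on [0:z]
#2=x depends on [0:z]
#3=y depends on [1:y]
#4=y depends on [3:y]
sources: [0:z]
N(rest) = Σ N(rest − s) over sources s of rest; N(one piece) = 1:
  size 1 → [2]=1  [4]=1
  size 2 → [2,4]=2  [3,4]=1
  size 3 → [1,3,4]=1  [2,3,4]=3
  first=0(z) contributes 4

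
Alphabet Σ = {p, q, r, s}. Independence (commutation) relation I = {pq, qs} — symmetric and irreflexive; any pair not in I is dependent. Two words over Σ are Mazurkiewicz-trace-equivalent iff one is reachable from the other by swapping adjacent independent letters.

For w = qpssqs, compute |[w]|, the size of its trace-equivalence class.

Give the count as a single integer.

15

drop 0:q onto floor
drop 1:p onto floor
drop 2:s onto {1:p}
drop 3:s onto {2:s}
drop 4:q onto {0:q}
drop 5:s onto {3:s}
ground layer = {0:q, 1:p}
drop-orders for the pieces not yet dropped (sum over which currently-grounded one goes next):
  1 to go: {4} 1  {5} 1
  2 to go: {0,4} 1  {3,5} 1  {4,5} 2
  3 to go: {0,4,5} 3  {2,3,5} 1  {3,4,5} 3
  4 to go: {0,3,4,5} 6  {1,2,3,5} 1  {2,3,4,5} 4
  if 0:q drops first: 5 orders
  if 1:p drops first: 10 orders
heap linearizations: 15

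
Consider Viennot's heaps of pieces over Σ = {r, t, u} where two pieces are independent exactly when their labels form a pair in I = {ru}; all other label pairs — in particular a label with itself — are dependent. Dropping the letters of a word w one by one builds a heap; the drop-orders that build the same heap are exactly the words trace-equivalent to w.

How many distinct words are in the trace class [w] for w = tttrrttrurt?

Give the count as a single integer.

3

#0=t has no predecessor
#1=t depends on [0:t]
#2=t depends on [1:t]
#3=r depends on [2:t]
#4=r depends on [3:r]
#5=t depends on [4:r]
#6=t depends on [5:t]
#7=r depends on [6:t]
#8=u depends on [6:t]
#9=r depends on [7:r]
#10=t depends on [8:u, 9:r]
sources: [0:t]
N(rest) = Σ N(rest − s) over sources s of rest; N(one piece) = 1:
  size 1 → [10]=1
  size 2 → [8,10]=1  [9,10]=1
  size 3 → [7,9,10]=1  [8,9,10]=2
  size 4 → [7,8,9,10]=3
  size 5 → [6,7,8,9,10]=3
  size 6 → [5,6,7,8,9,10]=3
  size 7 → [4,5,6,7,8,9,10]=3
  size 8 → [3,4,5,6,7,8,9,10]=3
  size 9 → [2,3,4,5,6,7,8,9,10]=3
  first=0(t) contributes 3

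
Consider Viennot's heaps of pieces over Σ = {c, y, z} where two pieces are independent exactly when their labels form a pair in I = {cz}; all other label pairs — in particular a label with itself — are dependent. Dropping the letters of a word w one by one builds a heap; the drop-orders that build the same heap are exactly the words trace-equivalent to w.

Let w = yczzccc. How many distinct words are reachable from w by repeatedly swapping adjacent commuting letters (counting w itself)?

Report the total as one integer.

#0=y has no predecessor
#1=c depends on [0:y]
#2=z depends on [0:y]
#3=z depends on [2:z]
#4=c depends on [1:c]
#5=c depends on [4:c]
#6=c depends on [5:c]
sources: [0:y]
N(rest) = Σ N(rest − s) over sources s of rest; N(one piece) = 1:
  size 1 → [3]=1  [6]=1
  size 2 → [2,3]=1  [3,6]=2  [5,6]=1
  size 3 → [2,3,6]=3  [3,5,6]=3  [4,5,6]=1
  size 4 → [1,4,5,6]=1  [2,3,5,6]=6  [3,4,5,6]=4
  size 5 → [1,3,4,5,6]=5  [2,3,4,5,6]=10
  first=0(y) contributes 15

15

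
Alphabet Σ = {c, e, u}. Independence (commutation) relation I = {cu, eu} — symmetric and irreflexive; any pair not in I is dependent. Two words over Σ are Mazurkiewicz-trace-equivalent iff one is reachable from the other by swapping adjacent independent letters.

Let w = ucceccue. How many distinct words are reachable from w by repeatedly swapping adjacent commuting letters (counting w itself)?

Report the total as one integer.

28

piece 0:u — minimal
piece 1:c — minimal
piece 2:c rests on {1:c}
piece 3:e rests on {2:c}
piece 4:c rests on {3:e}
piece 5:c rests on {4:c}
piece 6:u rests on {0:u}
piece 7:e rests on {5:c}
minimal pieces: {0:u, 1:c}
ways to finish when only these pieces remain (= sum over removing one remaining piece with nothing left below it):
  1 left: {6}→1  {7}→1
  2 left: {0,6}→1  {5,7}→1  {6,7}→2
  3 left: {0,6,7}→3  {4,5,7}→1  {5,6,7}→3
  4 left: {0,5,6,7}→6  {3,4,5,7}→1  {4,5,6,7}→4
  5 left: {0,4,5,6,7}→10  {2,3,4,5,7}→1  {3,4,5,6,7}→5
  6 left: {0,3,4,5,6,7}→15  {1,2,3,4,5,7}→1  {2,3,4,5,6,7}→6
  placing 0:u first → 7 extensions
  placing 1:c first → 21 extensions
total linear extensions = 28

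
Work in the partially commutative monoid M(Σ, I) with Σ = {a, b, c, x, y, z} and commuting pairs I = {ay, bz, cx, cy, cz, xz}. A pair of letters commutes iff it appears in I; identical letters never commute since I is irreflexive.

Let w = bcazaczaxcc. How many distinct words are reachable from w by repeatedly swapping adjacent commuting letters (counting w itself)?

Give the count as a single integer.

6

0(b) covers ∅
1(c) covers 0:b
2(a) covers 1:c
3(z) covers 2:a
4(a) covers 3:z
5(c) covers 4:a
6(z) covers 4:a
7(a) covers 5:c, 6:z
8(x) covers 7:a
9(c) covers 7:a
10(c) covers 9:c
floor of heap: 0:b
completions by unplaced set U, small U first (add the entries for U minus each lowest piece of U):
  |U|=1: {8}:1  {10}:1
  |U|=2: {8,10}:2  {9,10}:1
  |U|=3: {8,9,10}:3
  |U|=4: {7,8,9,10}:3
  |U|=5: {5,7,8,9,10}:3  {6,7,8,9,10}:3
  |U|=6: {5,6,7,8,9,10}:6
  |U|=7: {4,5,6,7,8,9,10}:6
  |U|=8: {3,4,5,6,7,8,9,10}:6
  |U|=9: {2,3,4,5,6,7,8,9,10}:6
  start at 0(b): 6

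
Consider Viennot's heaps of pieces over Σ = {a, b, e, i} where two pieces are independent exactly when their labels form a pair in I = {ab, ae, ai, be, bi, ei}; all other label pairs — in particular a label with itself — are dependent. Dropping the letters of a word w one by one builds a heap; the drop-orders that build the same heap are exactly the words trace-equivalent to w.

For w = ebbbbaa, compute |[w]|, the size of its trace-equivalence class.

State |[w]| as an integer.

#0=e has no predecessor
#1=b has no predecessor
#2=b depends on [1:b]
#3=b depends on [2:b]
#4=b depends on [3:b]
#5=a has no predecessor
#6=a depends on [5:a]
sources: [0:e, 1:b, 5:a]
N(rest) = Σ N(rest − s) over sources s of rest; N(one piece) = 1:
  size 1 → [0]=1  [4]=1  [6]=1
  size 2 → [0,4]=2  [0,6]=2  [3,4]=1  [4,6]=2  [5,6]=1
  size 3 → [0,3,4]=3  [0,4,6]=6  [0,5,6]=3  [2,3,4]=1  [3,4,6]=3  [4,5,6]=3
  size 4 → [0,2,3,4]=4  [0,3,4,6]=12  [0,4,5,6]=12  [1,2,3,4]=1  [2,3,4,6]=4  [3,4,5,6]=6
  size 5 → [0,1,2,3,4]=5  [0,2,3,4,6]=20  [0,3,4,5,6]=30  [1,2,3,4,6]=5  [2,3,4,5,6]=10
  first=0(e) contributes 15
  first=1(b) contributes 60
  first=5(a) contributes 30
|[w]| = 105

105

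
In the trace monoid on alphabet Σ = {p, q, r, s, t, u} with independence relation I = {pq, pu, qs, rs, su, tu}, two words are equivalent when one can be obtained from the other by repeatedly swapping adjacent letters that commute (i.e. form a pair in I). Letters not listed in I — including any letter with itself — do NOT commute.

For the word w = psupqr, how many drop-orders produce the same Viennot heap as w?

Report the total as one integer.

10

piece 0:p — minimal
piece 1:s rests on {0:p}
piece 2:u — minimal
piece 3:p rests on {1:s}
piece 4:q rests on {2:u}
piece 5:r rests on {3:p, 4:q}
minimal pieces: {0:p, 2:u}
ways to finish when only these pieces remain (= sum over removing one remaining piece with nothing left below it):
  1 left: {5}→1
  2 left: {3,5}→1  {4,5}→1
  3 left: {1,3,5}→1  {2,4,5}→1  {3,4,5}→2
  4 left: {0,1,3,5}→1  {1,3,4,5}→3  {2,3,4,5}→3
  placing 0:p first → 6 extensions
  placing 2:u first → 4 extensions
total linear extensions = 10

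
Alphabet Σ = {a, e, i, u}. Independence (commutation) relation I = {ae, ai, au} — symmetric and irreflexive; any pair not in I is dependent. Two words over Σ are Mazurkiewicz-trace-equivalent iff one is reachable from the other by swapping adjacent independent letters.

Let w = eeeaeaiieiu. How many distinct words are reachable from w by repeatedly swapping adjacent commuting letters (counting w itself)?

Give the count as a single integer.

55

0(e) covers ∅
1(e) covers 0:e
2(e) covers 1:e
3(a) covers ∅
4(e) covers 2:e
5(a) covers 3:a
6(i) covers 4:e
7(i) covers 6:i
8(e) covers 7:i
9(i) covers 8:e
10(u) covers 9:i
floor of heap: 0:e, 3:a
completions by unplaced set U, small U first (add the entries for U minus each lowest piece of U):
  |U|=1: {5}:1  {10}:1
  |U|=2: {3,5}:1  {5,10}:2  {9,10}:1
  |U|=3: {3,5,10}:3  {5,9,10}:3  {8,9,10}:1
  |U|=4: {3,5,9,10}:6  {5,8,9,10}:4  {7,8,9,10}:1
  |U|=5: {3,5,8,9,10}:10  {5,7,8,9,10}:5  {6,7,8,9,10}:1
  |U|=6: {3,5,7,8,9,10}:15  {4,6,7,8,9,10}:1  {5,6,7,8,9,10}:6
  |U|=7: {2,4,6,7,8,9,10}:1  {3,5,6,7,8,9,10}:21  {4,5,6,7,8,9,10}:7
  |U|=8: {1,2,4,6,7,8,9,10}:1  {2,4,5,6,7,8,9,10}:8  {3,4,5,6,7,8,9,10}:28
  |U|=9: {0,1,2,4,6,7,8,9,10}:1  {1,2,4,5,6,7,8,9,10}:9  {2,3,4,5,6,7,8,9,10}:36
  start at 0(e): 45
  start at 3(a): 10
sum over floor = 55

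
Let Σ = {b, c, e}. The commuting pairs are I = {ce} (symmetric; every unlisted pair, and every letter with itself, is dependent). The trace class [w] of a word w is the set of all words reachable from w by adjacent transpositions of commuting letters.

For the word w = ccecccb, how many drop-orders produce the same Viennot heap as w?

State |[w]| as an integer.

6

0(c) covers ∅
1(c) covers 0:c
2(e) covers ∅
3(c) covers 1:c
4(c) covers 3:c
5(c) covers 4:c
6(b) covers 2:e, 5:c
floor of heap: 0:c, 2:e
completions by unplaced set U, small U first (add the entries for U minus each lowest piece of U):
  |U|=1: {6}:1
  |U|=2: {2,6}:1  {5,6}:1
  |U|=3: {2,5,6}:2  {4,5,6}:1
  |U|=4: {2,4,5,6}:3  {3,4,5,6}:1
  |U|=5: {1,3,4,5,6}:1  {2,3,4,5,6}:4
  start at 0(c): 5
  start at 2(e): 1
sum over floor = 6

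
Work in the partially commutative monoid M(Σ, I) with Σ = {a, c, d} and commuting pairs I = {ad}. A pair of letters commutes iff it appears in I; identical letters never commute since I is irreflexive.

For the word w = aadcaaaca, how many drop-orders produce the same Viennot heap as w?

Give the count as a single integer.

piece 0:a — minimal
piece 1:a rests on {0:a}
piece 2:d — minimal
piece 3:c rests on {1:a, 2:d}
piece 4:a rests on {3:c}
piece 5:a rests on {4:a}
piece 6:a rests on {5:a}
piece 7:c rests on {6:a}
piece 8:a rests on {7:c}
minimal pieces: {0:a, 2:d}
ways to finish when only these pieces remain (= sum over removing one remaining piece with nothing left below it):
  1 left: {8}→1
  2 left: {7,8}→1
  3 left: {6,7,8}→1
  4 left: {5,6,7,8}→1
  5 left: {4,5,6,7,8}→1
  6 left: {3,4,5,6,7,8}→1
  7 left: {1,3,4,5,6,7,8}→1  {2,3,4,5,6,7,8}→1
  placing 0:a first → 2 extensions
  placing 2:d first → 1 extensions
total linear extensions = 3

3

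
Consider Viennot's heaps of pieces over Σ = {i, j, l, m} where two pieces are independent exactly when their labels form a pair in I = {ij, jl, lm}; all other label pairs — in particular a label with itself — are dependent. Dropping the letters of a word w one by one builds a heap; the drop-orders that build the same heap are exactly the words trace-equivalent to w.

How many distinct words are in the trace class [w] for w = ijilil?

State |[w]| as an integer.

drop 0:i onto floor
drop 1:j onto floor
drop 2:i onto {0:i}
drop 3:l onto {2:i}
drop 4:i onto {3:l}
drop 5:l onto {4:i}
ground layer = {0:i, 1:j}
drop-orders for the pieces not yet dropped (sum over which currently-grounded one goes next):
  1 to go: {1} 1  {5} 1
  2 to go: {1,5} 2  {4,5} 1
  3 to go: {1,4,5} 3  {3,4,5} 1
  4 to go: {1,3,4,5} 4  {2,3,4,5} 1
  if 0:i drops first: 5 orders
  if 1:j drops first: 1 orders
heap linearizations: 6

6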